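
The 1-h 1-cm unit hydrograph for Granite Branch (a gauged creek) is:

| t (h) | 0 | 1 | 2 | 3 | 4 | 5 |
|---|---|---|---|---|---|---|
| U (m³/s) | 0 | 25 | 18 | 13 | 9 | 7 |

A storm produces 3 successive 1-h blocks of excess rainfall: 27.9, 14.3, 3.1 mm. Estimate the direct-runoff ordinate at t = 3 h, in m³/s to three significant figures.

By discrete convolution, Q_j = Σ (P_i / 10 mm) · U_{j−i}.
At t = 3 h (j=3): Q = (27.9/10)·13 + (14.3/10)·18 + (3.1/10)·25 = 69.8 m³/s.

Q ≈ 69.8 m³/s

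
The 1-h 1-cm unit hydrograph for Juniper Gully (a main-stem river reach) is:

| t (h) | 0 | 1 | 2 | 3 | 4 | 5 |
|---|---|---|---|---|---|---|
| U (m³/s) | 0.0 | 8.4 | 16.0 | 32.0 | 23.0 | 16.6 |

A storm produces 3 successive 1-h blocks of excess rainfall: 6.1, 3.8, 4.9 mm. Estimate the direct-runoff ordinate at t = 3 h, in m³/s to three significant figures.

By discrete convolution, Q_j = Σ (P_i / 10 mm) · U_{j−i}.
At t = 3 h (j=3): Q = (6.1/10)·32.0 + (3.8/10)·16.0 + (4.9/10)·8.4 = 29.7 m³/s.

Q ≈ 29.7 m³/s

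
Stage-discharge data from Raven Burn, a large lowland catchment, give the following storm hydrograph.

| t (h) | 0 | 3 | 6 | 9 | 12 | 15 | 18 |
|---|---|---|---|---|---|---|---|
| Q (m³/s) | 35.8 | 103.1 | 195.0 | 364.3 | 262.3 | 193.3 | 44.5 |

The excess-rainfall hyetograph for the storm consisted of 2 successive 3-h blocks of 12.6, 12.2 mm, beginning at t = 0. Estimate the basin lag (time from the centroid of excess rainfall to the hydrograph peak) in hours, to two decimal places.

t_L ≈ 6.02 h

Centroid of excess rainfall: t_c = Σ P_i·t̄_i / ΣP_i = 2.9758 h (block centres at 1.5, 4.5 h).
Hydrograph peak occurs at t = 9 h, so basin lag t_L = 9 − 2.9758 = 6.02 h.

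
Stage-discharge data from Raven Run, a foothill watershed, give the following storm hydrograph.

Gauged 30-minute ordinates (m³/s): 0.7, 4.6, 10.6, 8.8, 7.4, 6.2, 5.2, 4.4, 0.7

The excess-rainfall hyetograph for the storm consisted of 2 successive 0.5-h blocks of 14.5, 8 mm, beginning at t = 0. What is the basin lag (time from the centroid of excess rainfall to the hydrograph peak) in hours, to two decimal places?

Centroid of excess rainfall: t_c = Σ P_i·t̄_i / ΣP_i = 0.4278 h (block centres at 0.25, 0.75 h).
Hydrograph peak occurs at t = 1 h, so basin lag t_L = 1 − 0.4278 = 0.57 h.

t_L ≈ 0.57 h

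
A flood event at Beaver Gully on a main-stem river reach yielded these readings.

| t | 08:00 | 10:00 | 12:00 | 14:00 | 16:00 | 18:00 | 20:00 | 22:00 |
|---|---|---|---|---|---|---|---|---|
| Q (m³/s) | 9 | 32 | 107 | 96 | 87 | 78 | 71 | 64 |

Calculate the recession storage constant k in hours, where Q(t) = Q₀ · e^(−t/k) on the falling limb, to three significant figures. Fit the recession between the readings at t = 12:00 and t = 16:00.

On the falling limb, Q drops from 107 to 87 m³/s between t = 12:00 and t = 16:00 (Δt = 4 h).
k = −Δt / ln(Q₂/Q₁) = −4 / ln(87/107) = 19.3 h.

k ≈ 19.3 h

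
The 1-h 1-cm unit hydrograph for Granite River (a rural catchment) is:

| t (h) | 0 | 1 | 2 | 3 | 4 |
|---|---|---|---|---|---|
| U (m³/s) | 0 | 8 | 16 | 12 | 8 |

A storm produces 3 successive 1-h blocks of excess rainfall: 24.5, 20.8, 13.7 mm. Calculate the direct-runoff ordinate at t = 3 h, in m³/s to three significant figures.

Q ≈ 73.6 m³/s

By discrete convolution, Q_j = Σ (P_i / 10 mm) · U_{j−i}.
At t = 3 h (j=3): Q = (24.5/10)·12 + (20.8/10)·16 + (13.7/10)·8 = 73.6 m³/s.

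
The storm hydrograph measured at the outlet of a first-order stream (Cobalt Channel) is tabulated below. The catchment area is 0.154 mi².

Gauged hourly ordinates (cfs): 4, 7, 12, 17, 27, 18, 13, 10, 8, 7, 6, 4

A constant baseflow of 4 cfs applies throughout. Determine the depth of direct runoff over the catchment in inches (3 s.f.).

d ≈ 0.855 in

Direct runoff: 0.0, 3.0, 8.0, 13.0, 23.0, 14.0, 9.0, 6.0, 4.0, 3.0, 2.0, 0.0 cfs; ΣQ_DR = 85.00 cfs.
V = ΣQ_DR · Δt = 85.00 × 3600 s = 3.060 × 10^5 ft³.
Over A = 0.154 mi², depth = V / A = 0.855 in.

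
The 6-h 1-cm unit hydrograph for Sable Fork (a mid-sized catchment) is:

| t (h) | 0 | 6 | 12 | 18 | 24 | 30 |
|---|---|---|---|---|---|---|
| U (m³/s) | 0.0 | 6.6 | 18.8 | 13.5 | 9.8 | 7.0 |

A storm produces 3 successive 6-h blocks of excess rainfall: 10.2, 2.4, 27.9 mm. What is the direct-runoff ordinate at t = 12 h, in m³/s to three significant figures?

Q ≈ 20.8 m³/s

By discrete convolution, Q_j = Σ (P_i / 10 mm) · U_{j−i}.
At t = 12 h (j=2): Q = (10.2/10)·18.8 + (2.4/10)·6.6 + (27.9/10)·0.0 = 20.8 m³/s.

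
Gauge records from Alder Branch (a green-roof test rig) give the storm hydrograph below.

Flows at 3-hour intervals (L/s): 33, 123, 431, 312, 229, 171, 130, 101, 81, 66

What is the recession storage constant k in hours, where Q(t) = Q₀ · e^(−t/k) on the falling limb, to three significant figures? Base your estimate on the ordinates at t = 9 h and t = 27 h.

k ≈ 11.6 h

On the falling limb, Q drops from 312 to 66 L/s between t = 9 h and t = 27 h (Δt = 18 h).
k = −Δt / ln(Q₂/Q₁) = −18 / ln(66/312) = 11.6 h.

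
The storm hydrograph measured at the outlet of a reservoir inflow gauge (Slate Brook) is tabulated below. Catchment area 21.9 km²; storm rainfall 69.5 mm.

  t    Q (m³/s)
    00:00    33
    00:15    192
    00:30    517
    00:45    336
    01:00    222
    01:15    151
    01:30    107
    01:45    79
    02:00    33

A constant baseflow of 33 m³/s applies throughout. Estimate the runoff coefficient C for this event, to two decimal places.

C ≈ 0.81

ΣQ_DR = 1373 m³/s; V = ΣQ_DR·Δt = 1.236 × 10^6 m³.
Runoff depth d = V / A = 56.42 mm.
C = d / P = 56.42 / 69.5 = 0.81.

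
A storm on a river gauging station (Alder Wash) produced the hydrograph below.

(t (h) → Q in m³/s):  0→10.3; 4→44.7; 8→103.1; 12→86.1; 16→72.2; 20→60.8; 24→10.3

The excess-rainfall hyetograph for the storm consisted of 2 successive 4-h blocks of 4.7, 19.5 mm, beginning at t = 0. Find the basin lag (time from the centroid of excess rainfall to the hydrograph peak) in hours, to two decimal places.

Centroid of excess rainfall: t_c = Σ P_i·t̄_i / ΣP_i = 5.2231 h (block centres at 2, 6 h).
Hydrograph peak occurs at t = 8 h, so basin lag t_L = 8 − 5.2231 = 2.78 h.

t_L ≈ 2.78 h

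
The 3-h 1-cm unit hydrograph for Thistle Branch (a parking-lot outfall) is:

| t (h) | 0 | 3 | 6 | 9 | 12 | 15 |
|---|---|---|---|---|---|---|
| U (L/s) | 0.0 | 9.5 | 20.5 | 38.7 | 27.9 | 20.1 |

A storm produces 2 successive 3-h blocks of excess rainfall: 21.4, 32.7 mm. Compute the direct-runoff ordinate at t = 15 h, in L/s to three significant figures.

Q ≈ 134 L/s

By discrete convolution, Q_j = Σ (P_i / 10 mm) · U_{j−i}.
At t = 15 h (j=5): Q = (21.4/10)·20.1 + (32.7/10)·27.9 = 134 L/s.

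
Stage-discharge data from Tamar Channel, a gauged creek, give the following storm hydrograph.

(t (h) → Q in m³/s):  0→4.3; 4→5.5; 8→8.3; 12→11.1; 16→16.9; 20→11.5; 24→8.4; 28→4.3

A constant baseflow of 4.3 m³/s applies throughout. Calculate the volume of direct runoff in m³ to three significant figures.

V ≈ 5.17 × 10^5 m³

Direct-runoff ordinates (Q − Q_b): 0.0, 1.2, 4.0, 6.8, 12.6, 7.2, 4.1, 0.0 m³/s.
ΣQ_DR = 35.90 m³/s.
With Δt = 4 h = 14400 s, V = ΣQ_DR · Δt = 35.90 × 14400 = 5.17 × 10^5 m³.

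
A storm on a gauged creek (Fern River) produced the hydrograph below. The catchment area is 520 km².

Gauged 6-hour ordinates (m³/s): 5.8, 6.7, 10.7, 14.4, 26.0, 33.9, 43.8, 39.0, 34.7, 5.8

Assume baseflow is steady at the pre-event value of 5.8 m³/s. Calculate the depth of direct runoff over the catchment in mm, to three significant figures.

d ≈ 6.76 mm

Direct runoff: 0.0, 0.9, 4.9, 8.6, 20.2, 28.1, 38.0, 33.2, 28.9, 0.0 m³/s; ΣQ_DR = 162.8 m³/s.
V = ΣQ_DR · Δt = 162.8 × 21600 s = 3.516 × 10^6 m³.
Over A = 520 km², depth = V / A = 6.76 mm.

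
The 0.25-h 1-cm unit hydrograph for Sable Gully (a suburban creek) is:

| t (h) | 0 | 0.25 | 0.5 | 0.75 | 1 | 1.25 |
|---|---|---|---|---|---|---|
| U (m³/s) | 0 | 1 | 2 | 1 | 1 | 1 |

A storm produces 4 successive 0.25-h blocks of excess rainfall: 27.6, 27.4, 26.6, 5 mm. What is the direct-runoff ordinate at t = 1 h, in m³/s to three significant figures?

Q ≈ 11.3 m³/s

By discrete convolution, Q_j = Σ (P_i / 10 mm) · U_{j−i}.
At t = 1 h (j=4): Q = (27.6/10)·1 + (27.4/10)·1 + (26.6/10)·2 + (5/10)·1 = 11.3 m³/s.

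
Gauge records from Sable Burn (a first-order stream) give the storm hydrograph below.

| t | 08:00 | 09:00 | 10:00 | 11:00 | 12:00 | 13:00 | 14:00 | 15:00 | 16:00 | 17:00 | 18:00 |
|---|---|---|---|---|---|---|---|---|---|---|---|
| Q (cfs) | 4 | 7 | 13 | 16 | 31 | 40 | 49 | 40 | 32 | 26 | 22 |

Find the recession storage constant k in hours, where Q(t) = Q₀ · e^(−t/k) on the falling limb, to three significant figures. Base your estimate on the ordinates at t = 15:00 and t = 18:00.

k ≈ 5.02 h

On the falling limb, Q drops from 40 to 22 cfs between t = 15:00 and t = 18:00 (Δt = 3 h).
k = −Δt / ln(Q₂/Q₁) = −3 / ln(22/40) = 5.02 h.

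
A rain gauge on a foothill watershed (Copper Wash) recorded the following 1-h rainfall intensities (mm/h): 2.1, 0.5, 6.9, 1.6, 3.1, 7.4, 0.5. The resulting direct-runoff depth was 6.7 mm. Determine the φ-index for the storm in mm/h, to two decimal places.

φ ≈ 3.80 mm/h

Only the 2 blocks with intensity above φ contribute runoff: 6.9, 7.4 mm/h.
Σ(I−φ)·Δt = d  ⇒  (6.9+7.4 − 2φ)·1 = 6.7
φ = (14.30 − 6.7/1) / 2 = 3.80 mm/h.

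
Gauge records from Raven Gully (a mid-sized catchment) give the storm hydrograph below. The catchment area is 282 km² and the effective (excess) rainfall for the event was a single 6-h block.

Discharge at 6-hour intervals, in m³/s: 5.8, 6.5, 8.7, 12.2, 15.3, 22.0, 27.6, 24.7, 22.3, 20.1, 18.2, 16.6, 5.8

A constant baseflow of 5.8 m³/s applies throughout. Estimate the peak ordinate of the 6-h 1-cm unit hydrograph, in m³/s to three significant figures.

Direct runoff: 0.0, 0.7, 2.9, 6.4, 9.5, 16.2, 21.8, 18.9, 16.5, 14.3, 12.4, 10.8, 0.0 m³/s; ΣQ_DR = 130.4 m³/s, peak = 21.8 m³/s.
Runoff depth d = ΣQ_DR·Δt / A = 130.4 × 21600 / (282 km²) = 9.988 mm.
The 1-cm UH is the DRH scaled by (10 mm)/d, so U_p = 21.8 × 10/9.988 = 21.8 m³/s.

U_p ≈ 21.8 m³/s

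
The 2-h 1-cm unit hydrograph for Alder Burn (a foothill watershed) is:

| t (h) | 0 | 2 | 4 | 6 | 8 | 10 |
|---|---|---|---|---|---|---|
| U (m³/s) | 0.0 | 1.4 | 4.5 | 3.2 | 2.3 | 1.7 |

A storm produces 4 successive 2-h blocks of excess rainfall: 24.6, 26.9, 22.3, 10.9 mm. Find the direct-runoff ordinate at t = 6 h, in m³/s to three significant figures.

By discrete convolution, Q_j = Σ (P_i / 10 mm) · U_{j−i}.
At t = 6 h (j=3): Q = (24.6/10)·3.2 + (26.9/10)·4.5 + (22.3/10)·1.4 + (10.9/10)·0.0 = 23.1 m³/s.

Q ≈ 23.1 m³/s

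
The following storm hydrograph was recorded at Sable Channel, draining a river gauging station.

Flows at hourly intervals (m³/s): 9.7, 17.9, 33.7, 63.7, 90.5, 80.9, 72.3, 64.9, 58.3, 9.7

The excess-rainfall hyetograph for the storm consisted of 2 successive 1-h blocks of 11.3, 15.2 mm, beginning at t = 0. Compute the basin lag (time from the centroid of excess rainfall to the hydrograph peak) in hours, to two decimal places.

t_L ≈ 2.93 h

Centroid of excess rainfall: t_c = Σ P_i·t̄_i / ΣP_i = 1.0736 h (block centres at 0.5, 1.5 h).
Hydrograph peak occurs at t = 4 h, so basin lag t_L = 4 − 1.0736 = 2.93 h.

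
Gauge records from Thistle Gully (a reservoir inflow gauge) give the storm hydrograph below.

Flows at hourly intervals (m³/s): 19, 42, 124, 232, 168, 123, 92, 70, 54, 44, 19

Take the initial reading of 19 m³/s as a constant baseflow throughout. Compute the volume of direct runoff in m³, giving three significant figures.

V ≈ 2.80 × 10^6 m³

Direct-runoff ordinates (Q − Q_b): 0.0, 23.0, 105.0, 213.0, 149.0, 104.0, 73.0, 51.0, 35.0, 25.0, 0.0 m³/s.
ΣQ_DR = 778.0 m³/s.
With Δt = 1 h = 3600 s, V = ΣQ_DR · Δt = 778.0 × 3600 = 2.80 × 10^6 m³.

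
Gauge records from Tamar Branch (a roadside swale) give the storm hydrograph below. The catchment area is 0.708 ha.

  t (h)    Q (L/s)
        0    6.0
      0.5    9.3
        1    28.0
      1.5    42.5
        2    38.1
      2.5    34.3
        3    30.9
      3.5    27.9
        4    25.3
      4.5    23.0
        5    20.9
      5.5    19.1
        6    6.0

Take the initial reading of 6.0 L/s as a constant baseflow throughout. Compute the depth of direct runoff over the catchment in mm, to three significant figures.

Direct runoff: 0.0, 3.3, 22.0, 36.5, 32.1, 28.3, 24.9, 21.9, 19.3, 17.0, 14.9, 13.1, 0.0 L/s; ΣQ_DR = 233.3 L/s.
V = ΣQ_DR · Δt = 233.3 × 1800 s = 4.199 × 10^5 L.
Over A = 0.708 ha, depth = V / A = 59.3 mm.

d ≈ 59.3 mm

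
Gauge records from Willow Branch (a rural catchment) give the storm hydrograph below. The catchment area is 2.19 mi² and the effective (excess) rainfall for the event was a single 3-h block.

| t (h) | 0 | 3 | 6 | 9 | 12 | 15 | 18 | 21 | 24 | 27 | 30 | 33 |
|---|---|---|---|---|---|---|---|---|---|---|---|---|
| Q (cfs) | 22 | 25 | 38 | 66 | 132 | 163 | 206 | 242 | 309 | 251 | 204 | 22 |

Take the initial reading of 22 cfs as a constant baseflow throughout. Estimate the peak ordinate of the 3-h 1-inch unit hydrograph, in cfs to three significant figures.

U_p ≈ 95.5 cfs

Direct runoff: 0.0, 3.0, 16.0, 44.0, 110.0, 141.0, 184.0, 220.0, 287.0, 229.0, 182.0, 0.0 cfs; ΣQ_DR = 1416 cfs, peak = 287.0 cfs.
Runoff depth d = ΣQ_DR·Δt / A = 1416 × 10800 / (2.19 mi²) = 3.006 in.
The 1-inch UH is the DRH scaled by (1 in)/d, so U_p = 287.0 × 1/3.006 = 95.5 cfs.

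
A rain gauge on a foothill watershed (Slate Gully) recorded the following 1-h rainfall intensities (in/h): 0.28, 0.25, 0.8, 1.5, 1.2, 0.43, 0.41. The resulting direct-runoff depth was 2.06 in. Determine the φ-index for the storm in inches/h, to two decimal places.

Only the 3 blocks with intensity above φ contribute runoff: 0.8, 1.5, 1.2 in/h.
Σ(I−φ)·Δt = d  ⇒  (0.8+1.5+1.2 − 3φ)·1 = 2.06
φ = (3.500 − 2.06/1) / 3 = 0.48 in/h.

φ ≈ 0.48 in/h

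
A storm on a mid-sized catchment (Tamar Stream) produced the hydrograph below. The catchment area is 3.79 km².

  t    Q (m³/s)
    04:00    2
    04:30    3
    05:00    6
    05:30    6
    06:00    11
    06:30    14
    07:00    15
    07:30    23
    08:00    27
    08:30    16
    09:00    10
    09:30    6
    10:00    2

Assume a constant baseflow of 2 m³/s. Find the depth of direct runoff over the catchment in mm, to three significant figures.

Direct runoff: 0.0, 1.0, 4.0, 4.0, 9.0, 12.0, 13.0, 21.0, 25.0, 14.0, 8.0, 4.0, 0.0 m³/s; ΣQ_DR = 115.0 m³/s.
V = ΣQ_DR · Δt = 115.0 × 1800 s = 2.070 × 10^5 m³.
Over A = 3.79 km², depth = V / A = 54.6 mm.

d ≈ 54.6 mm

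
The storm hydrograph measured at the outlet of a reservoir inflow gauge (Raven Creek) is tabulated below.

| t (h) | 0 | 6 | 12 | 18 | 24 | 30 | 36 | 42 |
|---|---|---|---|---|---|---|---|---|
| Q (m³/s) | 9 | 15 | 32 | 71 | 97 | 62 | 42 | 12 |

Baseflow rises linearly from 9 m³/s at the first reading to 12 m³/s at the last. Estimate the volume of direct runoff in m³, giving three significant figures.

Direct-runoff ordinates (Q − Q_b): 0.00, 5.57, 22.14, 60.71, 86.29, 50.86, 30.43, 0.00 m³/s.
ΣQ_DR = 256.0 m³/s.
With Δt = 6 h = 21600 s, V = ΣQ_DR · Δt = 256.0 × 21600 = 5.53 × 10^6 m³.

V ≈ 5.53 × 10^6 m³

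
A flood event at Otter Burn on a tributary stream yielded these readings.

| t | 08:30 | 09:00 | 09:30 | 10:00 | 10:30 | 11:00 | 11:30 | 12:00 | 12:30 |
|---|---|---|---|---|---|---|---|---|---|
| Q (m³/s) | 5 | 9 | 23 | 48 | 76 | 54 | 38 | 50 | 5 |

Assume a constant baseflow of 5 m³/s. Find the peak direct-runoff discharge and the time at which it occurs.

Subtracting baseflow gives direct-runoff ordinates: 0.0, 4.0, 18.0, 43.0, 71.0, 49.0, 33.0, 45.0, 0.0 m³/s.
The maximum is 71.0 m³/s, occurring at the reading for t = 10:30.

Q_p = 71.0 m³/s at t = 10:30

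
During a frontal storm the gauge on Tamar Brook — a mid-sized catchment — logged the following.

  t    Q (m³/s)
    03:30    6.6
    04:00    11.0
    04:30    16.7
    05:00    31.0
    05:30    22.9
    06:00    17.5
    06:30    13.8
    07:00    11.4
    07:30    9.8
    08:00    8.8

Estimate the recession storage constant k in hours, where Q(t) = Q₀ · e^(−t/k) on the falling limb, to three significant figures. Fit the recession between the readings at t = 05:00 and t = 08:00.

On the falling limb, Q drops from 31.0 to 8.8 m³/s between t = 05:00 and t = 08:00 (Δt = 3 h).
k = −Δt / ln(Q₂/Q₁) = −3 / ln(8.8/31.0) = 2.38 h.

k ≈ 2.38 h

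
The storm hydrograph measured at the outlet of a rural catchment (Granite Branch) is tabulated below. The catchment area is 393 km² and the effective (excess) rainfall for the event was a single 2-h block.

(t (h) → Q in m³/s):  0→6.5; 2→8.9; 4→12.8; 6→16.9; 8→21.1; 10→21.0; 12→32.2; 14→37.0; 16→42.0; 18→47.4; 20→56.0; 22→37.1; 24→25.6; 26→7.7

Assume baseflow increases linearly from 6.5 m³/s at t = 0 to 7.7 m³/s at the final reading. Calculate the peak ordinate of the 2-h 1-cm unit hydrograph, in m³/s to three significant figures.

Direct runoff: 0.00, 2.31, 6.12, 10.12, 14.23, 14.04, 25.15, 29.85, 34.76, 40.07, 48.58, 29.58, 17.99, 0.00 m³/s; ΣQ_DR = 272.8 m³/s, peak = 48.58 m³/s.
Runoff depth d = ΣQ_DR·Δt / A = 272.8 × 7200 / (393 km²) = 4.998 mm.
The 1-cm UH is the DRH scaled by (10 mm)/d, so U_p = 48.58 × 10/4.998 = 97.2 m³/s.

U_p ≈ 97.2 m³/s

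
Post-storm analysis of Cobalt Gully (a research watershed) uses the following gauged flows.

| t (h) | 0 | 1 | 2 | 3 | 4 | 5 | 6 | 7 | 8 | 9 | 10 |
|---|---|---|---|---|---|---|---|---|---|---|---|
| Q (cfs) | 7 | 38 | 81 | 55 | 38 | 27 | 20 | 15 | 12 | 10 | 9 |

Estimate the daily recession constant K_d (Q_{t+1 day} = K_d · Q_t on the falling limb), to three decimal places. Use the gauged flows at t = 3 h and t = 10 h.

K_d ≈ 0.002

Between t = 3 h and t = 10 h the flow falls from 55 to 9 cfs over 7×1 h = 7 h.
Per-interval ratio K = (9/55)^(1/7) = 0.7721; K_d = K^(24/1) = 0.002.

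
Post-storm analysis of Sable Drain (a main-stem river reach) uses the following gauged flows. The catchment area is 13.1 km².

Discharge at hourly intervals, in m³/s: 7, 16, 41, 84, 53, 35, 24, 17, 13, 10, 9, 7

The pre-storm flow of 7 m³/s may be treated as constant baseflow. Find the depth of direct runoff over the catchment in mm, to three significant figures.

d ≈ 63.8 mm

Direct runoff: 0.0, 9.0, 34.0, 77.0, 46.0, 28.0, 17.0, 10.0, 6.0, 3.0, 2.0, 0.0 m³/s; ΣQ_DR = 232.0 m³/s.
V = ΣQ_DR · Δt = 232.0 × 3600 s = 8.352 × 10^5 m³.
Over A = 13.1 km², depth = V / A = 63.8 mm.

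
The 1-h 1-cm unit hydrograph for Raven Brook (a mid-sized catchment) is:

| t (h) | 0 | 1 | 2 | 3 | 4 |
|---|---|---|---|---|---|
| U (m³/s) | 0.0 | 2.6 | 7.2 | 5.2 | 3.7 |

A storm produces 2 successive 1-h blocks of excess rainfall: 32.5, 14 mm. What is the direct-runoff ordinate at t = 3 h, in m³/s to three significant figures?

By discrete convolution, Q_j = Σ (P_i / 10 mm) · U_{j−i}.
At t = 3 h (j=3): Q = (32.5/10)·5.2 + (14/10)·7.2 = 27.0 m³/s.

Q ≈ 27.0 m³/s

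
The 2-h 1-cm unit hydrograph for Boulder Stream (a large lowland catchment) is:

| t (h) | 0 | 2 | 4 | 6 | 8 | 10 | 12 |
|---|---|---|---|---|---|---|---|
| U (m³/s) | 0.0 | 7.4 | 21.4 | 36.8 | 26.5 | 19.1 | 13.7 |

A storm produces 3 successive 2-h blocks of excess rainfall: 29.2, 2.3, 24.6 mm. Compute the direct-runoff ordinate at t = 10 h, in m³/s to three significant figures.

By discrete convolution, Q_j = Σ (P_i / 10 mm) · U_{j−i}.
At t = 10 h (j=5): Q = (29.2/10)·19.1 + (2.3/10)·26.5 + (24.6/10)·36.8 = 152 m³/s.

Q ≈ 152 m³/s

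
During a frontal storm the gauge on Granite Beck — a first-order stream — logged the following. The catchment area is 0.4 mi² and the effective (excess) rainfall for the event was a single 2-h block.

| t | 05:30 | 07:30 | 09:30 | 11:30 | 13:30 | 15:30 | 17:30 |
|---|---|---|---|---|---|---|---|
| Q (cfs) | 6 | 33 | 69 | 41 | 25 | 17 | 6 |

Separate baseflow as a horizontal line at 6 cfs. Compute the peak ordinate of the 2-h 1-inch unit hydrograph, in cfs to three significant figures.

U_p ≈ 52.5 cfs

Direct runoff: 0.0, 27.0, 63.0, 35.0, 19.0, 11.0, 0.0 cfs; ΣQ_DR = 155.0 cfs, peak = 63.0 cfs.
Runoff depth d = ΣQ_DR·Δt / A = 155.0 × 7200 / (0.4 mi²) = 1.201 in.
The 1-inch UH is the DRH scaled by (1 in)/d, so U_p = 63.0 × 1/1.201 = 52.5 cfs.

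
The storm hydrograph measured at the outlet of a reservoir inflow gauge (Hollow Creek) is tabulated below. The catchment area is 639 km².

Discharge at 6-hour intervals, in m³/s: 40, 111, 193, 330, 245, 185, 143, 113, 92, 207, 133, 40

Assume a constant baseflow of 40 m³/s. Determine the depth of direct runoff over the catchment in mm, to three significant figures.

d ≈ 45.7 mm

Direct runoff: 0.0, 71.0, 153.0, 290.0, 205.0, 145.0, 103.0, 73.0, 52.0, 167.0, 93.0, 0.0 m³/s; ΣQ_DR = 1352 m³/s.
V = ΣQ_DR · Δt = 1352 × 21600 s = 2.920 × 10^7 m³.
Over A = 639 km², depth = V / A = 45.7 mm.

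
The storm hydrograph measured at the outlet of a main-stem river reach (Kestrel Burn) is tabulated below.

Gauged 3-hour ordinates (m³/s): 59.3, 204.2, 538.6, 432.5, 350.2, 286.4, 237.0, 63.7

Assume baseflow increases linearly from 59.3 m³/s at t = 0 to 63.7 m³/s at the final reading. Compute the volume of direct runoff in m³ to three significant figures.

V ≈ 1.81 × 10^7 m³

Direct-runoff ordinates (Q − Q_b): 0.00, 144.27, 478.04, 371.31, 288.39, 223.96, 173.93, 0.00 m³/s.
ΣQ_DR = 1680 m³/s.
With Δt = 3 h = 10800 s, V = ΣQ_DR · Δt = 1680 × 10800 = 1.81 × 10^7 m³.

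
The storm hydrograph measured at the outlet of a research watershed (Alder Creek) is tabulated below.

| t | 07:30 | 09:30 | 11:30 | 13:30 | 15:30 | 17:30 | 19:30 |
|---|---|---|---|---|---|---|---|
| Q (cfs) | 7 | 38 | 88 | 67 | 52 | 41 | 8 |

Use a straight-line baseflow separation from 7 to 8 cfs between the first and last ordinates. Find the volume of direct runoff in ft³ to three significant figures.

V ≈ 1.79 × 10^6 ft³

Direct-runoff ordinates (Q − Q_b): 0.00, 30.83, 80.67, 59.50, 44.33, 33.17, 0.00 cfs.
ΣQ_DR = 248.5 cfs.
With Δt = 2 h = 7200 s, V = ΣQ_DR · Δt = 248.5 × 7200 = 1.79 × 10^6 ft³.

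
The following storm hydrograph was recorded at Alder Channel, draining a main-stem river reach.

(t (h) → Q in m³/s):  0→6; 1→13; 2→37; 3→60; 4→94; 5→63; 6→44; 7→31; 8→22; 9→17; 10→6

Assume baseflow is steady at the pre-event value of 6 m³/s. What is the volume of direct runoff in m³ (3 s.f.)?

V ≈ 1.18 × 10^6 m³

Direct-runoff ordinates (Q − Q_b): 0.0, 7.0, 31.0, 54.0, 88.0, 57.0, 38.0, 25.0, 16.0, 11.0, 0.0 m³/s.
ΣQ_DR = 327.0 m³/s.
With Δt = 1 h = 3600 s, V = ΣQ_DR · Δt = 327.0 × 3600 = 1.18 × 10^6 m³.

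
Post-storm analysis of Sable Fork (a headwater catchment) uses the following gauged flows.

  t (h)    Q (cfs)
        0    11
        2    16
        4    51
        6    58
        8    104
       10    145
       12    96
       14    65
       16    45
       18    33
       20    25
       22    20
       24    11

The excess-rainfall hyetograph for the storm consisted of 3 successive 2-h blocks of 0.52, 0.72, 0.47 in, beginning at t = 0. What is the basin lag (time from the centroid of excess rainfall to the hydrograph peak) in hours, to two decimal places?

Centroid of excess rainfall: t_c = Σ P_i·t̄_i / ΣP_i = 2.9415 h (block centres at 1, 3, 5 h).
Hydrograph peak occurs at t = 10 h, so basin lag t_L = 10 − 2.9415 = 7.06 h.

t_L ≈ 7.06 h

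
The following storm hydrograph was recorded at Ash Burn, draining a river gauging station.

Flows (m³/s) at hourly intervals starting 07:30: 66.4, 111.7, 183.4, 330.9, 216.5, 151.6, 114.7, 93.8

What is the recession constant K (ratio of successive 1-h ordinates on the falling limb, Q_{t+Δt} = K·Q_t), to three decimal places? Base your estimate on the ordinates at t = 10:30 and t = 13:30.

Using the recession-limb readings at t = 10:30 and t = 13:30: Q falls from 330.9 to 114.7 m³/s over 3 intervals.
K = (Q₂/Q₁)^(1/3) = (114.7/330.9)^(1/3) = 0.702.

K ≈ 0.702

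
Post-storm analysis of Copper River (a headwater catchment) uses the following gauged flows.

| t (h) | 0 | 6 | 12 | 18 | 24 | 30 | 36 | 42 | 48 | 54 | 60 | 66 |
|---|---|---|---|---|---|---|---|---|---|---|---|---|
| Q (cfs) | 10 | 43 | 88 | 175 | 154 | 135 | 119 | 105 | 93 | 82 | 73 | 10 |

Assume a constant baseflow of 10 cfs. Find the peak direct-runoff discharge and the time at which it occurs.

Subtracting baseflow gives direct-runoff ordinates: 0.0, 33.0, 78.0, 165.0, 144.0, 125.0, 109.0, 95.0, 83.0, 72.0, 63.0, 0.0 cfs.
The maximum is 165.0 cfs, occurring at the reading for t = 18 h.

Q_p = 165.0 cfs at t = 18 h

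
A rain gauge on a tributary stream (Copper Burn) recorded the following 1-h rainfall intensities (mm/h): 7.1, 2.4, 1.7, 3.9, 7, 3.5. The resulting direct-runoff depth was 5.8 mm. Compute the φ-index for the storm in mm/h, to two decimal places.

Only the 2 blocks with intensity above φ contribute runoff: 7.1, 7 mm/h.
Σ(I−φ)·Δt = d  ⇒  (7.1+7 − 2φ)·1 = 5.8
φ = (14.10 − 5.8/1) / 2 = 4.15 mm/h.

φ ≈ 4.15 mm/h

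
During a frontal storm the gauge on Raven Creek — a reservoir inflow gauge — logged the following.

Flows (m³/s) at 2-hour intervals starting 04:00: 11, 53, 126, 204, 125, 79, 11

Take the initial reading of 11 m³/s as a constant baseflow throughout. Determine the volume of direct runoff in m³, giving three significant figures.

V ≈ 3.83 × 10^6 m³

Direct-runoff ordinates (Q − Q_b): 0.0, 42.0, 115.0, 193.0, 114.0, 68.0, 0.0 m³/s.
ΣQ_DR = 532.0 m³/s.
With Δt = 2 h = 7200 s, V = ΣQ_DR · Δt = 532.0 × 7200 = 3.83 × 10^6 m³.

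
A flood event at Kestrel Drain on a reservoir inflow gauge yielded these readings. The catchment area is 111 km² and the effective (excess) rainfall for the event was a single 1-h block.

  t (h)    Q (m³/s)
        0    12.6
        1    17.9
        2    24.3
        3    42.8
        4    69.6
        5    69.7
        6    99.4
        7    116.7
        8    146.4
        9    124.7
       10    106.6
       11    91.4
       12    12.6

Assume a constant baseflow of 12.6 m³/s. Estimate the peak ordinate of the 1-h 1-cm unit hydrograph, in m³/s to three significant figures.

Direct runoff: 0.0, 5.3, 11.7, 30.2, 57.0, 57.1, 86.8, 104.1, 133.8, 112.1, 94.0, 78.8, 0.0 m³/s; ΣQ_DR = 770.9 m³/s, peak = 133.8 m³/s.
Runoff depth d = ΣQ_DR·Δt / A = 770.9 × 3600 / (111 km²) = 25.00 mm.
The 1-cm UH is the DRH scaled by (10 mm)/d, so U_p = 133.8 × 10/25.00 = 53.5 m³/s.

U_p ≈ 53.5 m³/s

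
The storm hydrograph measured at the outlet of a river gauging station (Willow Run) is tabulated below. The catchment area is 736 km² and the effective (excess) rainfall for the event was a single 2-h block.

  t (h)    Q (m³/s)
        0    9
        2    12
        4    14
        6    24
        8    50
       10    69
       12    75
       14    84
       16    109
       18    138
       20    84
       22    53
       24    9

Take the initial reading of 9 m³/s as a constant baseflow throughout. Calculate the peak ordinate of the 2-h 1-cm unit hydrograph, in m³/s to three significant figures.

Direct runoff: 0.0, 3.0, 5.0, 15.0, 41.0, 60.0, 66.0, 75.0, 100.0, 129.0, 75.0, 44.0, 0.0 m³/s; ΣQ_DR = 613.0 m³/s, peak = 129.0 m³/s.
Runoff depth d = ΣQ_DR·Δt / A = 613.0 × 7200 / (736 km²) = 5.997 mm.
The 1-cm UH is the DRH scaled by (10 mm)/d, so U_p = 129.0 × 10/5.997 = 215 m³/s.

U_p ≈ 215 m³/s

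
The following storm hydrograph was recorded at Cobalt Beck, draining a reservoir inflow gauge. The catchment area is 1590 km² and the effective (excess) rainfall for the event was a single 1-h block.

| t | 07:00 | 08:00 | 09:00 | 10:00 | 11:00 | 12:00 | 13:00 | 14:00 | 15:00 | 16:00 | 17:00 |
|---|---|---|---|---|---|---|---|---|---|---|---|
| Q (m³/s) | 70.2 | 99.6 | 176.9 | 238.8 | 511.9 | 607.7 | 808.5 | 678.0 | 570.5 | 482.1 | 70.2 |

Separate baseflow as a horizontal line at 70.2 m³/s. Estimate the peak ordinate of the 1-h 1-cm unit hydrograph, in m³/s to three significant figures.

Direct runoff: 0.0, 29.4, 106.7, 168.6, 441.7, 537.5, 738.3, 607.8, 500.3, 411.9, 0.0 m³/s; ΣQ_DR = 3542 m³/s, peak = 738.3 m³/s.
Runoff depth d = ΣQ_DR·Δt / A = 3542 × 3600 / (1590 km²) = 8.020 mm.
The 1-cm UH is the DRH scaled by (10 mm)/d, so U_p = 738.3 × 10/8.020 = 921 m³/s.

U_p ≈ 921 m³/s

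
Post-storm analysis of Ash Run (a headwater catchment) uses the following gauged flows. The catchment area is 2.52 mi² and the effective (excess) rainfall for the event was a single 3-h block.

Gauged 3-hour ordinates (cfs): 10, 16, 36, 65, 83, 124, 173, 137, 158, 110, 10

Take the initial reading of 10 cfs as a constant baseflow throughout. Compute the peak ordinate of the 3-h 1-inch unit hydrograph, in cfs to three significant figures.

Direct runoff: 0.0, 6.0, 26.0, 55.0, 73.0, 114.0, 163.0, 127.0, 148.0, 100.0, 0.0 cfs; ΣQ_DR = 812.0 cfs, peak = 163.0 cfs.
Runoff depth d = ΣQ_DR·Δt / A = 812.0 × 10800 / (2.52 mi²) = 1.498 in.
The 1-inch UH is the DRH scaled by (1 in)/d, so U_p = 163.0 × 1/1.498 = 109 cfs.

U_p ≈ 109 cfs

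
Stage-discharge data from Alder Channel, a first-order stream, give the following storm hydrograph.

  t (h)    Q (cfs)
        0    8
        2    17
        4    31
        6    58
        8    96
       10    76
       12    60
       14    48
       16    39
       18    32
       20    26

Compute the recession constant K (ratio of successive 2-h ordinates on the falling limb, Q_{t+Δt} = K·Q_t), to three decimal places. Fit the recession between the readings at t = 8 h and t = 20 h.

Using the recession-limb readings at t = 8 h and t = 20 h: Q falls from 96 to 26 cfs over 6 intervals.
K = (Q₂/Q₁)^(1/6) = (26/96)^(1/6) = 0.804.

K ≈ 0.804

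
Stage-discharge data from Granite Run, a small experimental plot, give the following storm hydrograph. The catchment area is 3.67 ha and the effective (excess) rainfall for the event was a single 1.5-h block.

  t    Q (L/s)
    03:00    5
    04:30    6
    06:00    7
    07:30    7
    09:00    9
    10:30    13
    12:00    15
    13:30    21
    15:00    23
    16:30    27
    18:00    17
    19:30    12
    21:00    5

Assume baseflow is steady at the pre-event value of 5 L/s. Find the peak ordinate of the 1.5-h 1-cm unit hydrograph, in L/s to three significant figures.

Direct runoff: 0.0, 1.0, 2.0, 2.0, 4.0, 8.0, 10.0, 16.0, 18.0, 22.0, 12.0, 7.0, 0.0 L/s; ΣQ_DR = 102.0 L/s, peak = 22.0 L/s.
Runoff depth d = ΣQ_DR·Δt / A = 102.0 × 5400 / (3.67 ha) = 15.01 mm.
The 1-cm UH is the DRH scaled by (10 mm)/d, so U_p = 22.0 × 10/15.01 = 14.7 L/s.

U_p ≈ 14.7 L/s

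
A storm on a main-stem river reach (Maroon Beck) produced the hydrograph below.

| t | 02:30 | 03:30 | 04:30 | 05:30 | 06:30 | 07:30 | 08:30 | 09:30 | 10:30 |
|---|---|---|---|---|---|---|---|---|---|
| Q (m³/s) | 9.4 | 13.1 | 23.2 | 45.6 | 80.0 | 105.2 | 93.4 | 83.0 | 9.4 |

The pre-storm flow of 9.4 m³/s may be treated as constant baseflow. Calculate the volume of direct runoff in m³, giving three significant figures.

V ≈ 1.36 × 10^6 m³

Direct-runoff ordinates (Q − Q_b): 0.0, 3.7, 13.8, 36.2, 70.6, 95.8, 84.0, 73.6, 0.0 m³/s.
ΣQ_DR = 377.7 m³/s.
With Δt = 1 h = 3600 s, V = ΣQ_DR · Δt = 377.7 × 3600 = 1.36 × 10^6 m³.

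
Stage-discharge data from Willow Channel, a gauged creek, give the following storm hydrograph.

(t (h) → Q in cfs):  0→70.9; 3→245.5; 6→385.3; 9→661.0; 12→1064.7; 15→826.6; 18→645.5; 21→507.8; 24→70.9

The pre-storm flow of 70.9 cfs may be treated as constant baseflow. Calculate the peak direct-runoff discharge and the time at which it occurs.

Q_p = 993.8 cfs at t = 12 h

Subtracting baseflow gives direct-runoff ordinates: 0.0, 174.6, 314.4, 590.1, 993.8, 755.7, 574.6, 436.9, 0.0 cfs.
The maximum is 993.8 cfs, occurring at the reading for t = 12 h.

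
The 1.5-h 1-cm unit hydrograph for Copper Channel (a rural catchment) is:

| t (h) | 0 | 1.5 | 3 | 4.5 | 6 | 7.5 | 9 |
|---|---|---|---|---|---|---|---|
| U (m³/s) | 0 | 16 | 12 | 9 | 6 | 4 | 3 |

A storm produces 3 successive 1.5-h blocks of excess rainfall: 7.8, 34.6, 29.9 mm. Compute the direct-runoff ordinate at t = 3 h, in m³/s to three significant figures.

By discrete convolution, Q_j = Σ (P_i / 10 mm) · U_{j−i}.
At t = 3 h (j=2): Q = (7.8/10)·12 + (34.6/10)·16 + (29.9/10)·0 = 64.7 m³/s.

Q ≈ 64.7 m³/s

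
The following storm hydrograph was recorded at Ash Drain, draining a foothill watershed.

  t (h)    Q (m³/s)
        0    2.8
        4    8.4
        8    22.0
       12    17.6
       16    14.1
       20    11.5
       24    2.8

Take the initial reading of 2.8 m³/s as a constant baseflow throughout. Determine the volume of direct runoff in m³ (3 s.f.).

Direct-runoff ordinates (Q − Q_b): 0.0, 5.6, 19.2, 14.8, 11.3, 8.7, 0.0 m³/s.
ΣQ_DR = 59.60 m³/s.
With Δt = 4 h = 14400 s, V = ΣQ_DR · Δt = 59.60 × 14400 = 8.58 × 10^5 m³.

V ≈ 8.58 × 10^5 m³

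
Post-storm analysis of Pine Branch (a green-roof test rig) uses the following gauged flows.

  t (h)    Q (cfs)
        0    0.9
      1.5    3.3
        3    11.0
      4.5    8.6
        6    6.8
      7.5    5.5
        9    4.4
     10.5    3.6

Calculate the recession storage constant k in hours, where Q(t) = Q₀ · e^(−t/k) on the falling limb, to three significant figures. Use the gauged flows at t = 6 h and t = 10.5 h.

k ≈ 7.08 h

On the falling limb, Q drops from 6.8 to 3.6 cfs between t = 6 h and t = 10.5 h (Δt = 4.5 h).
k = −Δt / ln(Q₂/Q₁) = −4.5 / ln(3.6/6.8) = 7.08 h.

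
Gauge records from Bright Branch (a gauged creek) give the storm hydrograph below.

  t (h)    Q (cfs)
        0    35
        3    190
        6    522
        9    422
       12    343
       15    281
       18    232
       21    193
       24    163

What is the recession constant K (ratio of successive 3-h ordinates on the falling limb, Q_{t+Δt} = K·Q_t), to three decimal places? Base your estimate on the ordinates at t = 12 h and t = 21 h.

Using the recession-limb readings at t = 12 h and t = 21 h: Q falls from 343 to 193 cfs over 3 intervals.
K = (Q₂/Q₁)^(1/3) = (193/343)^(1/3) = 0.826.

K ≈ 0.826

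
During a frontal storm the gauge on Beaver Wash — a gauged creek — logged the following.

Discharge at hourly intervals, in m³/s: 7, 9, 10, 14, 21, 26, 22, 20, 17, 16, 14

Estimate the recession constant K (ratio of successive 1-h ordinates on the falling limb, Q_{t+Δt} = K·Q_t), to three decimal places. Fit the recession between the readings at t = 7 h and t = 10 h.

Using the recession-limb readings at t = 7 h and t = 10 h: Q falls from 20 to 14 m³/s over 3 intervals.
K = (Q₂/Q₁)^(1/3) = (14/20)^(1/3) = 0.888.

K ≈ 0.888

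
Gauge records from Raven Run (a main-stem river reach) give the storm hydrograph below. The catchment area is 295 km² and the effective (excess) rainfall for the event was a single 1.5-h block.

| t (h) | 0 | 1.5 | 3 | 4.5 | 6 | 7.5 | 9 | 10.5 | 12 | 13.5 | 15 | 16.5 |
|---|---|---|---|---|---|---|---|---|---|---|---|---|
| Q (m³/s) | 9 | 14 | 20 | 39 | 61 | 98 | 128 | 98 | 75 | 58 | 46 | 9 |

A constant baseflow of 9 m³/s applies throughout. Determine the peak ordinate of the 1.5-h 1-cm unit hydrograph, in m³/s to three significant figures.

Direct runoff: 0.0, 5.0, 11.0, 30.0, 52.0, 89.0, 119.0, 89.0, 66.0, 49.0, 37.0, 0.0 m³/s; ΣQ_DR = 547.0 m³/s, peak = 119.0 m³/s.
Runoff depth d = ΣQ_DR·Δt / A = 547.0 × 5400 / (295 km²) = 10.01 mm.
The 1-cm UH is the DRH scaled by (10 mm)/d, so U_p = 119.0 × 10/10.01 = 119 m³/s.

U_p ≈ 119 m³/s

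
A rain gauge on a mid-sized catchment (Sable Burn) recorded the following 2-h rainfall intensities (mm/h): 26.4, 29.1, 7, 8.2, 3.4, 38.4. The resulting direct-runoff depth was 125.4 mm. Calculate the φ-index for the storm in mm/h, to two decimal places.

φ ≈ 10.40 mm/h

Only the 3 blocks with intensity above φ contribute runoff: 26.4, 29.1, 38.4 mm/h.
Σ(I−φ)·Δt = d  ⇒  (26.4+29.1+38.4 − 3φ)·2 = 125.4
φ = (93.90 − 125.4/2) / 3 = 10.40 mm/h.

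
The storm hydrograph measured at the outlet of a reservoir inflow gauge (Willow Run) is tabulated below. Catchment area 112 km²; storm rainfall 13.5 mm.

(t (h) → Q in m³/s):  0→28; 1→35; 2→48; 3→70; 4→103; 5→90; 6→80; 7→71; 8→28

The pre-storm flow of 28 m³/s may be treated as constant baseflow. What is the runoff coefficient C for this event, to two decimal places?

ΣQ_DR = 301.0 m³/s; V = ΣQ_DR·Δt = 1.084 × 10^6 m³.
Runoff depth d = V / A = 9.675 mm.
C = d / P = 9.675 / 13.5 = 0.72.

C ≈ 0.72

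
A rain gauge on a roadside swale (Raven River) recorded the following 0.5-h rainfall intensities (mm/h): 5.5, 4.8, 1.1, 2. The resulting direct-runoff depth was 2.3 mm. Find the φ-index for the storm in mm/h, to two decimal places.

φ ≈ 2.85 mm/h

Only the 2 blocks with intensity above φ contribute runoff: 5.5, 4.8 mm/h.
Σ(I−φ)·Δt = d  ⇒  (5.5+4.8 − 2φ)·0.5 = 2.3
φ = (10.30 − 2.3/0.5) / 2 = 2.85 mm/h.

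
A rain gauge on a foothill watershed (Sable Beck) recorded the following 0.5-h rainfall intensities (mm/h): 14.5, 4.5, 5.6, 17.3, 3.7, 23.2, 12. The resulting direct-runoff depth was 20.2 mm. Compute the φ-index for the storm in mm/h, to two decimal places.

Only the 4 blocks with intensity above φ contribute runoff: 14.5, 17.3, 23.2, 12 mm/h.
Σ(I−φ)·Δt = d  ⇒  (14.5+17.3+23.2+12 − 4φ)·0.5 = 20.2
φ = (67.00 − 20.2/0.5) / 4 = 6.65 mm/h.

φ ≈ 6.65 mm/h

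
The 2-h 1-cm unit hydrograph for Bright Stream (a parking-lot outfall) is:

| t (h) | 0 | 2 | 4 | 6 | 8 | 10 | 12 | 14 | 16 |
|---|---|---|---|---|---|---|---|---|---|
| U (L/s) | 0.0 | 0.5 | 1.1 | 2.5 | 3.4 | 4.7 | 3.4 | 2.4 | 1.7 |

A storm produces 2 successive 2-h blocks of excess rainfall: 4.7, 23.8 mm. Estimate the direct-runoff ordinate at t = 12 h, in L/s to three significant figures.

Q ≈ 12.8 L/s

By discrete convolution, Q_j = Σ (P_i / 10 mm) · U_{j−i}.
At t = 12 h (j=6): Q = (4.7/10)·3.4 + (23.8/10)·4.7 = 12.8 L/s.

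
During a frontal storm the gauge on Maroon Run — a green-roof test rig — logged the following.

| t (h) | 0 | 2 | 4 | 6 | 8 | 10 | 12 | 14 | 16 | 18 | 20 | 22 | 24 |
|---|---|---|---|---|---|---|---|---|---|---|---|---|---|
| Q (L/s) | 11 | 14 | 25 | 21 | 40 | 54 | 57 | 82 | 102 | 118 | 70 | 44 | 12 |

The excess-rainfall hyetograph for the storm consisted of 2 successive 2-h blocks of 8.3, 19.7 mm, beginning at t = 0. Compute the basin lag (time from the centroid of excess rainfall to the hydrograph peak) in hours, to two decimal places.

Centroid of excess rainfall: t_c = Σ P_i·t̄_i / ΣP_i = 2.4071 h (block centres at 1, 3 h).
Hydrograph peak occurs at t = 18 h, so basin lag t_L = 18 − 2.4071 = 15.59 h.

t_L ≈ 15.59 h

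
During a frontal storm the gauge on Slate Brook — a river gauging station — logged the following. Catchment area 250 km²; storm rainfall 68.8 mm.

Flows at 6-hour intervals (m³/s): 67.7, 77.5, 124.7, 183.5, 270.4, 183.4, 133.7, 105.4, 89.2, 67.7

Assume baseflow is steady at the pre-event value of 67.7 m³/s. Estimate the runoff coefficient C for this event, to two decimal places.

C ≈ 0.79

ΣQ_DR = 626.2 m³/s; V = ΣQ_DR·Δt = 1.353 × 10^7 m³.
Runoff depth d = V / A = 54.10 mm.
C = d / P = 54.10 / 68.8 = 0.79.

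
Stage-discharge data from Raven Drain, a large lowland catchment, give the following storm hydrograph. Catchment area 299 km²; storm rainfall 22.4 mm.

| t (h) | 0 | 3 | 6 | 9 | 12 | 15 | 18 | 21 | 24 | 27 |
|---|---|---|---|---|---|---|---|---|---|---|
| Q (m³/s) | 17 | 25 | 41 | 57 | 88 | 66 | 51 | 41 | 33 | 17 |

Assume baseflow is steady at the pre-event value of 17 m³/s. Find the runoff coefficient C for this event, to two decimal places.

C ≈ 0.43

ΣQ_DR = 266.0 m³/s; V = ΣQ_DR·Δt = 2.873 × 10^6 m³.
Runoff depth d = V / A = 9.608 mm.
C = d / P = 9.608 / 22.4 = 0.43.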